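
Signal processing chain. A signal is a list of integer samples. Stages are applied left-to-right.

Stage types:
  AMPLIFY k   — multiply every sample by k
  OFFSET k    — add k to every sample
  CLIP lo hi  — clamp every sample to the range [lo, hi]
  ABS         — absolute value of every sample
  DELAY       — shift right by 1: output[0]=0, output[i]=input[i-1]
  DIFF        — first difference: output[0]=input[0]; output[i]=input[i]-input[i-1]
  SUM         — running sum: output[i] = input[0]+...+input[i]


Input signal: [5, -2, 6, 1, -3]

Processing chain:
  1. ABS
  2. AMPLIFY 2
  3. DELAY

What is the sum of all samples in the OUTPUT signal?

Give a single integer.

Input: [5, -2, 6, 1, -3]
Stage 1 (ABS): |5|=5, |-2|=2, |6|=6, |1|=1, |-3|=3 -> [5, 2, 6, 1, 3]
Stage 2 (AMPLIFY 2): 5*2=10, 2*2=4, 6*2=12, 1*2=2, 3*2=6 -> [10, 4, 12, 2, 6]
Stage 3 (DELAY): [0, 10, 4, 12, 2] = [0, 10, 4, 12, 2] -> [0, 10, 4, 12, 2]
Output sum: 28

Answer: 28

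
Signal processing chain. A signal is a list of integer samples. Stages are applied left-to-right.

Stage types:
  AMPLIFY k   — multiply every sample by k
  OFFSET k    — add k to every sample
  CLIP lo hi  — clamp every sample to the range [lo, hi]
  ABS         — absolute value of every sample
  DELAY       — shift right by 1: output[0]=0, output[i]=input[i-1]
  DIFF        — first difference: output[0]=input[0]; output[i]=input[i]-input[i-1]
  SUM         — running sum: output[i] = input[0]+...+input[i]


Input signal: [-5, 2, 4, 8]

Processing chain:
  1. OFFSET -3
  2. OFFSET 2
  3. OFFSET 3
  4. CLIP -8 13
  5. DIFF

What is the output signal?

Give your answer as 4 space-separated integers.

Answer: -3 7 2 4

Derivation:
Input: [-5, 2, 4, 8]
Stage 1 (OFFSET -3): -5+-3=-8, 2+-3=-1, 4+-3=1, 8+-3=5 -> [-8, -1, 1, 5]
Stage 2 (OFFSET 2): -8+2=-6, -1+2=1, 1+2=3, 5+2=7 -> [-6, 1, 3, 7]
Stage 3 (OFFSET 3): -6+3=-3, 1+3=4, 3+3=6, 7+3=10 -> [-3, 4, 6, 10]
Stage 4 (CLIP -8 13): clip(-3,-8,13)=-3, clip(4,-8,13)=4, clip(6,-8,13)=6, clip(10,-8,13)=10 -> [-3, 4, 6, 10]
Stage 5 (DIFF): s[0]=-3, 4--3=7, 6-4=2, 10-6=4 -> [-3, 7, 2, 4]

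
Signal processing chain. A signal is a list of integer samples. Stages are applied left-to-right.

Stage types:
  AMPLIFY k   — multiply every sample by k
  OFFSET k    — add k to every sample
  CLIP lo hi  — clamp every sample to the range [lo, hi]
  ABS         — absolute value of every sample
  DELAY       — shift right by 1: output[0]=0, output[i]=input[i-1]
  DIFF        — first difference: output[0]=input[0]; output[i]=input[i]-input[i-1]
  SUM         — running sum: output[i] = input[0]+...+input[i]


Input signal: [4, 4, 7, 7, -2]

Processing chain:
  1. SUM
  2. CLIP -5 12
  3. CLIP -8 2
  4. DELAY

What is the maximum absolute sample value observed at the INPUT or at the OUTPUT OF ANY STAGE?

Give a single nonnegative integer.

Input: [4, 4, 7, 7, -2] (max |s|=7)
Stage 1 (SUM): sum[0..0]=4, sum[0..1]=8, sum[0..2]=15, sum[0..3]=22, sum[0..4]=20 -> [4, 8, 15, 22, 20] (max |s|=22)
Stage 2 (CLIP -5 12): clip(4,-5,12)=4, clip(8,-5,12)=8, clip(15,-5,12)=12, clip(22,-5,12)=12, clip(20,-5,12)=12 -> [4, 8, 12, 12, 12] (max |s|=12)
Stage 3 (CLIP -8 2): clip(4,-8,2)=2, clip(8,-8,2)=2, clip(12,-8,2)=2, clip(12,-8,2)=2, clip(12,-8,2)=2 -> [2, 2, 2, 2, 2] (max |s|=2)
Stage 4 (DELAY): [0, 2, 2, 2, 2] = [0, 2, 2, 2, 2] -> [0, 2, 2, 2, 2] (max |s|=2)
Overall max amplitude: 22

Answer: 22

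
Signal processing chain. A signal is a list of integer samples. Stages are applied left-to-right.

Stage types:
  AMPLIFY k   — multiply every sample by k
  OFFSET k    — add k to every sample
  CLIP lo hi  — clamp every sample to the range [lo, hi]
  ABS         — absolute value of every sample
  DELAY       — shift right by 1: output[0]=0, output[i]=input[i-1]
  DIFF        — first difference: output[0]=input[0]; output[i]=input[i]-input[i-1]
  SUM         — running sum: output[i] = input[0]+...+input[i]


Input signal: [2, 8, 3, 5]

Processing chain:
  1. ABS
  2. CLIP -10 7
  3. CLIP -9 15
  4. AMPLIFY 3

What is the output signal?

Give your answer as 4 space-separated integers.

Input: [2, 8, 3, 5]
Stage 1 (ABS): |2|=2, |8|=8, |3|=3, |5|=5 -> [2, 8, 3, 5]
Stage 2 (CLIP -10 7): clip(2,-10,7)=2, clip(8,-10,7)=7, clip(3,-10,7)=3, clip(5,-10,7)=5 -> [2, 7, 3, 5]
Stage 3 (CLIP -9 15): clip(2,-9,15)=2, clip(7,-9,15)=7, clip(3,-9,15)=3, clip(5,-9,15)=5 -> [2, 7, 3, 5]
Stage 4 (AMPLIFY 3): 2*3=6, 7*3=21, 3*3=9, 5*3=15 -> [6, 21, 9, 15]

Answer: 6 21 9 15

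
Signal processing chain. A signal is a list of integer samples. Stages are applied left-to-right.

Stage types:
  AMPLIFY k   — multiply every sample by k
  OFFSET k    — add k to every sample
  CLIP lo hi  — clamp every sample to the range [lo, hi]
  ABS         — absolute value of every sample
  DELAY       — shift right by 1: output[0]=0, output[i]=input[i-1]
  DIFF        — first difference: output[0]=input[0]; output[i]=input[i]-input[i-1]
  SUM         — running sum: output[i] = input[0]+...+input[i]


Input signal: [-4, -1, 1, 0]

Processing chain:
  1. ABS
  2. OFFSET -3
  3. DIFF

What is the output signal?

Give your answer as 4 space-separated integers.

Answer: 1 -3 0 -1

Derivation:
Input: [-4, -1, 1, 0]
Stage 1 (ABS): |-4|=4, |-1|=1, |1|=1, |0|=0 -> [4, 1, 1, 0]
Stage 2 (OFFSET -3): 4+-3=1, 1+-3=-2, 1+-3=-2, 0+-3=-3 -> [1, -2, -2, -3]
Stage 3 (DIFF): s[0]=1, -2-1=-3, -2--2=0, -3--2=-1 -> [1, -3, 0, -1]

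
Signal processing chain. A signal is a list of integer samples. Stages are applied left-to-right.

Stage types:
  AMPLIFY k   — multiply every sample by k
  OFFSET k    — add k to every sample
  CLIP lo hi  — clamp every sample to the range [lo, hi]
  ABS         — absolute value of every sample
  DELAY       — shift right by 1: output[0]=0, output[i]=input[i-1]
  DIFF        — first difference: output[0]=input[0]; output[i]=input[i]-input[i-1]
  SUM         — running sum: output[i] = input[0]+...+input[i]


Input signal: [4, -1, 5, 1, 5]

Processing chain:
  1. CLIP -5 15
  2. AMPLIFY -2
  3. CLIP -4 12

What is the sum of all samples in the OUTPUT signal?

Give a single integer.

Answer: -12

Derivation:
Input: [4, -1, 5, 1, 5]
Stage 1 (CLIP -5 15): clip(4,-5,15)=4, clip(-1,-5,15)=-1, clip(5,-5,15)=5, clip(1,-5,15)=1, clip(5,-5,15)=5 -> [4, -1, 5, 1, 5]
Stage 2 (AMPLIFY -2): 4*-2=-8, -1*-2=2, 5*-2=-10, 1*-2=-2, 5*-2=-10 -> [-8, 2, -10, -2, -10]
Stage 3 (CLIP -4 12): clip(-8,-4,12)=-4, clip(2,-4,12)=2, clip(-10,-4,12)=-4, clip(-2,-4,12)=-2, clip(-10,-4,12)=-4 -> [-4, 2, -4, -2, -4]
Output sum: -12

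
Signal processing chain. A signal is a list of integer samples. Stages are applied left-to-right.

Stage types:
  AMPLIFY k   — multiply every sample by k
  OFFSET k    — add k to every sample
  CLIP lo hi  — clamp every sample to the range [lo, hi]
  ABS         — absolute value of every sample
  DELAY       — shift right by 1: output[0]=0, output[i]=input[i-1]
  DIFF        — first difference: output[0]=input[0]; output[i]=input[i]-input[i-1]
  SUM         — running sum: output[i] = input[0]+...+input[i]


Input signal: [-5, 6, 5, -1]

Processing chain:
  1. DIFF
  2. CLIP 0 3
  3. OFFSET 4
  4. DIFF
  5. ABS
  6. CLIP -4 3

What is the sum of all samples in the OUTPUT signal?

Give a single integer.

Input: [-5, 6, 5, -1]
Stage 1 (DIFF): s[0]=-5, 6--5=11, 5-6=-1, -1-5=-6 -> [-5, 11, -1, -6]
Stage 2 (CLIP 0 3): clip(-5,0,3)=0, clip(11,0,3)=3, clip(-1,0,3)=0, clip(-6,0,3)=0 -> [0, 3, 0, 0]
Stage 3 (OFFSET 4): 0+4=4, 3+4=7, 0+4=4, 0+4=4 -> [4, 7, 4, 4]
Stage 4 (DIFF): s[0]=4, 7-4=3, 4-7=-3, 4-4=0 -> [4, 3, -3, 0]
Stage 5 (ABS): |4|=4, |3|=3, |-3|=3, |0|=0 -> [4, 3, 3, 0]
Stage 6 (CLIP -4 3): clip(4,-4,3)=3, clip(3,-4,3)=3, clip(3,-4,3)=3, clip(0,-4,3)=0 -> [3, 3, 3, 0]
Output sum: 9

Answer: 9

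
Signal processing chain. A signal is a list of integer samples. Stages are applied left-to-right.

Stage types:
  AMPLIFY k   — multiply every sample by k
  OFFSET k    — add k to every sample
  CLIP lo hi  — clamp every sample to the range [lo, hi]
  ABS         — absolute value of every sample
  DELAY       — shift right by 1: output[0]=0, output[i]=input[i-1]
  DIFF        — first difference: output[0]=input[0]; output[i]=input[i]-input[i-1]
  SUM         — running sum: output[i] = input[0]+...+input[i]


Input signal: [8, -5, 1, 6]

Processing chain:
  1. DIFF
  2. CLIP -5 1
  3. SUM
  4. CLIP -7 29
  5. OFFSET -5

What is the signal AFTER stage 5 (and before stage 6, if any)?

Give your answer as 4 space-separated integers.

Input: [8, -5, 1, 6]
Stage 1 (DIFF): s[0]=8, -5-8=-13, 1--5=6, 6-1=5 -> [8, -13, 6, 5]
Stage 2 (CLIP -5 1): clip(8,-5,1)=1, clip(-13,-5,1)=-5, clip(6,-5,1)=1, clip(5,-5,1)=1 -> [1, -5, 1, 1]
Stage 3 (SUM): sum[0..0]=1, sum[0..1]=-4, sum[0..2]=-3, sum[0..3]=-2 -> [1, -4, -3, -2]
Stage 4 (CLIP -7 29): clip(1,-7,29)=1, clip(-4,-7,29)=-4, clip(-3,-7,29)=-3, clip(-2,-7,29)=-2 -> [1, -4, -3, -2]
Stage 5 (OFFSET -5): 1+-5=-4, -4+-5=-9, -3+-5=-8, -2+-5=-7 -> [-4, -9, -8, -7]

Answer: -4 -9 -8 -7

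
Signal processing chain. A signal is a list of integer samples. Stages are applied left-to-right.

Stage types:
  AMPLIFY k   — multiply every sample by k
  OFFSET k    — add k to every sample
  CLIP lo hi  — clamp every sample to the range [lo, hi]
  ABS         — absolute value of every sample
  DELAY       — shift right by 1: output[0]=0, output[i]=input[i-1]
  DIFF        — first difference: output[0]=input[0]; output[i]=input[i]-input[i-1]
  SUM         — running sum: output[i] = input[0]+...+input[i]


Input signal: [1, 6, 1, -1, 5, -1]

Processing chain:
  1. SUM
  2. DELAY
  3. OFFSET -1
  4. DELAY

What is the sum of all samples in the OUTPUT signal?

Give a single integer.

Answer: 18

Derivation:
Input: [1, 6, 1, -1, 5, -1]
Stage 1 (SUM): sum[0..0]=1, sum[0..1]=7, sum[0..2]=8, sum[0..3]=7, sum[0..4]=12, sum[0..5]=11 -> [1, 7, 8, 7, 12, 11]
Stage 2 (DELAY): [0, 1, 7, 8, 7, 12] = [0, 1, 7, 8, 7, 12] -> [0, 1, 7, 8, 7, 12]
Stage 3 (OFFSET -1): 0+-1=-1, 1+-1=0, 7+-1=6, 8+-1=7, 7+-1=6, 12+-1=11 -> [-1, 0, 6, 7, 6, 11]
Stage 4 (DELAY): [0, -1, 0, 6, 7, 6] = [0, -1, 0, 6, 7, 6] -> [0, -1, 0, 6, 7, 6]
Output sum: 18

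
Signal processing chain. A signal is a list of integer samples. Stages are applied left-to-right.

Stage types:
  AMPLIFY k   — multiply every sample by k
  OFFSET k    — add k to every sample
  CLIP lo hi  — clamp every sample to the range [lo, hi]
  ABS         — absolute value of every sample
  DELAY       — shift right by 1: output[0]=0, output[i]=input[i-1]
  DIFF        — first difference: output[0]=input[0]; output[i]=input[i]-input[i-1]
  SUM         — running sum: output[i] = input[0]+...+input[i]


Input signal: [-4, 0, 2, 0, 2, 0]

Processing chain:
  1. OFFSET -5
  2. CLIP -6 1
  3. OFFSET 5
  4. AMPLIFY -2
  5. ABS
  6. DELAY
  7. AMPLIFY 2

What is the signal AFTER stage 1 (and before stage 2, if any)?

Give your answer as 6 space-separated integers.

Answer: -9 -5 -3 -5 -3 -5

Derivation:
Input: [-4, 0, 2, 0, 2, 0]
Stage 1 (OFFSET -5): -4+-5=-9, 0+-5=-5, 2+-5=-3, 0+-5=-5, 2+-5=-3, 0+-5=-5 -> [-9, -5, -3, -5, -3, -5]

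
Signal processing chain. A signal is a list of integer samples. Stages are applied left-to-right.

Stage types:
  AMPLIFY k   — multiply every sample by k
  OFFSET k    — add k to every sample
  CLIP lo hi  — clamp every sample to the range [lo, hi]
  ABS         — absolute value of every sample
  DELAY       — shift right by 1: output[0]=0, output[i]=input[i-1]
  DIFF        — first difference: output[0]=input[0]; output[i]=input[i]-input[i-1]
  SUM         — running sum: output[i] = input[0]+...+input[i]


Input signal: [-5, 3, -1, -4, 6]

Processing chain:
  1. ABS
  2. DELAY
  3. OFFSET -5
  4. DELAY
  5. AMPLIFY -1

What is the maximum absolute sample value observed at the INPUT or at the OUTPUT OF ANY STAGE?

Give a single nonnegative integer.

Answer: 6

Derivation:
Input: [-5, 3, -1, -4, 6] (max |s|=6)
Stage 1 (ABS): |-5|=5, |3|=3, |-1|=1, |-4|=4, |6|=6 -> [5, 3, 1, 4, 6] (max |s|=6)
Stage 2 (DELAY): [0, 5, 3, 1, 4] = [0, 5, 3, 1, 4] -> [0, 5, 3, 1, 4] (max |s|=5)
Stage 3 (OFFSET -5): 0+-5=-5, 5+-5=0, 3+-5=-2, 1+-5=-4, 4+-5=-1 -> [-5, 0, -2, -4, -1] (max |s|=5)
Stage 4 (DELAY): [0, -5, 0, -2, -4] = [0, -5, 0, -2, -4] -> [0, -5, 0, -2, -4] (max |s|=5)
Stage 5 (AMPLIFY -1): 0*-1=0, -5*-1=5, 0*-1=0, -2*-1=2, -4*-1=4 -> [0, 5, 0, 2, 4] (max |s|=5)
Overall max amplitude: 6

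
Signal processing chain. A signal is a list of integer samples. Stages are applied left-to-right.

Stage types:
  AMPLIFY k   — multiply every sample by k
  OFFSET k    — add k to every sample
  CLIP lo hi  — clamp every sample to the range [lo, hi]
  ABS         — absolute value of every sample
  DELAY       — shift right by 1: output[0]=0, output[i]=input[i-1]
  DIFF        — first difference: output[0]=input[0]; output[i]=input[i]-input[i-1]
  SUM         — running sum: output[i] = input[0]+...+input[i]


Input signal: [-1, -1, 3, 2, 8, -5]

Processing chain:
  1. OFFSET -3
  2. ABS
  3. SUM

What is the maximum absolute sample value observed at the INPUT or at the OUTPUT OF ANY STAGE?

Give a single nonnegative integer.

Input: [-1, -1, 3, 2, 8, -5] (max |s|=8)
Stage 1 (OFFSET -3): -1+-3=-4, -1+-3=-4, 3+-3=0, 2+-3=-1, 8+-3=5, -5+-3=-8 -> [-4, -4, 0, -1, 5, -8] (max |s|=8)
Stage 2 (ABS): |-4|=4, |-4|=4, |0|=0, |-1|=1, |5|=5, |-8|=8 -> [4, 4, 0, 1, 5, 8] (max |s|=8)
Stage 3 (SUM): sum[0..0]=4, sum[0..1]=8, sum[0..2]=8, sum[0..3]=9, sum[0..4]=14, sum[0..5]=22 -> [4, 8, 8, 9, 14, 22] (max |s|=22)
Overall max amplitude: 22

Answer: 22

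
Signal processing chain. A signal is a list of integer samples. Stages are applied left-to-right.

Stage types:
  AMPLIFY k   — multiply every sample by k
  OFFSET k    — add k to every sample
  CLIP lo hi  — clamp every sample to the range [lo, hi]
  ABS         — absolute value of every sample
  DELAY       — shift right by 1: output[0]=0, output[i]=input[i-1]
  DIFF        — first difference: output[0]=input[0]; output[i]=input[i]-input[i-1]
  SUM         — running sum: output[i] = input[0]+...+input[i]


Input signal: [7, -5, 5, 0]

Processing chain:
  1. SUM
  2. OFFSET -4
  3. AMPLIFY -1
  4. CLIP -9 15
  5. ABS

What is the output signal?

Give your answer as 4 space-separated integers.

Answer: 3 2 3 3

Derivation:
Input: [7, -5, 5, 0]
Stage 1 (SUM): sum[0..0]=7, sum[0..1]=2, sum[0..2]=7, sum[0..3]=7 -> [7, 2, 7, 7]
Stage 2 (OFFSET -4): 7+-4=3, 2+-4=-2, 7+-4=3, 7+-4=3 -> [3, -2, 3, 3]
Stage 3 (AMPLIFY -1): 3*-1=-3, -2*-1=2, 3*-1=-3, 3*-1=-3 -> [-3, 2, -3, -3]
Stage 4 (CLIP -9 15): clip(-3,-9,15)=-3, clip(2,-9,15)=2, clip(-3,-9,15)=-3, clip(-3,-9,15)=-3 -> [-3, 2, -3, -3]
Stage 5 (ABS): |-3|=3, |2|=2, |-3|=3, |-3|=3 -> [3, 2, 3, 3]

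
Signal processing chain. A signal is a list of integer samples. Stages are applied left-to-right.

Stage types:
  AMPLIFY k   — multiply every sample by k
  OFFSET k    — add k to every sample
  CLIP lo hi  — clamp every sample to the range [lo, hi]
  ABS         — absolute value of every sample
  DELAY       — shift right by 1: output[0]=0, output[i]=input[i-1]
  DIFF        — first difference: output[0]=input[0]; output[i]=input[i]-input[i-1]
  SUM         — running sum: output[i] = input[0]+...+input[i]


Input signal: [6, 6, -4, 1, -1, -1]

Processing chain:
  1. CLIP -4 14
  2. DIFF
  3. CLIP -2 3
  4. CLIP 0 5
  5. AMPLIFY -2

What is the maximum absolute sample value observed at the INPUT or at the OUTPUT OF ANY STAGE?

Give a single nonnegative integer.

Answer: 10

Derivation:
Input: [6, 6, -4, 1, -1, -1] (max |s|=6)
Stage 1 (CLIP -4 14): clip(6,-4,14)=6, clip(6,-4,14)=6, clip(-4,-4,14)=-4, clip(1,-4,14)=1, clip(-1,-4,14)=-1, clip(-1,-4,14)=-1 -> [6, 6, -4, 1, -1, -1] (max |s|=6)
Stage 2 (DIFF): s[0]=6, 6-6=0, -4-6=-10, 1--4=5, -1-1=-2, -1--1=0 -> [6, 0, -10, 5, -2, 0] (max |s|=10)
Stage 3 (CLIP -2 3): clip(6,-2,3)=3, clip(0,-2,3)=0, clip(-10,-2,3)=-2, clip(5,-2,3)=3, clip(-2,-2,3)=-2, clip(0,-2,3)=0 -> [3, 0, -2, 3, -2, 0] (max |s|=3)
Stage 4 (CLIP 0 5): clip(3,0,5)=3, clip(0,0,5)=0, clip(-2,0,5)=0, clip(3,0,5)=3, clip(-2,0,5)=0, clip(0,0,5)=0 -> [3, 0, 0, 3, 0, 0] (max |s|=3)
Stage 5 (AMPLIFY -2): 3*-2=-6, 0*-2=0, 0*-2=0, 3*-2=-6, 0*-2=0, 0*-2=0 -> [-6, 0, 0, -6, 0, 0] (max |s|=6)
Overall max amplitude: 10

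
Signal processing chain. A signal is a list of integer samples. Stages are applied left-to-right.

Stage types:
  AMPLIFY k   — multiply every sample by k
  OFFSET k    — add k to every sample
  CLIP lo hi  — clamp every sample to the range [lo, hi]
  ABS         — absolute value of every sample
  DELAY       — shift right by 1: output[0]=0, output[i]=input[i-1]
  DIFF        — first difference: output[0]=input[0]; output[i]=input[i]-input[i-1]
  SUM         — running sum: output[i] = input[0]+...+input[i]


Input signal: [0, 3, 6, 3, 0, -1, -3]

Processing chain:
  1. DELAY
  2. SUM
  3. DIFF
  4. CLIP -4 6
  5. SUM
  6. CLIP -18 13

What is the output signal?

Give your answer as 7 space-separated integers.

Input: [0, 3, 6, 3, 0, -1, -3]
Stage 1 (DELAY): [0, 0, 3, 6, 3, 0, -1] = [0, 0, 3, 6, 3, 0, -1] -> [0, 0, 3, 6, 3, 0, -1]
Stage 2 (SUM): sum[0..0]=0, sum[0..1]=0, sum[0..2]=3, sum[0..3]=9, sum[0..4]=12, sum[0..5]=12, sum[0..6]=11 -> [0, 0, 3, 9, 12, 12, 11]
Stage 3 (DIFF): s[0]=0, 0-0=0, 3-0=3, 9-3=6, 12-9=3, 12-12=0, 11-12=-1 -> [0, 0, 3, 6, 3, 0, -1]
Stage 4 (CLIP -4 6): clip(0,-4,6)=0, clip(0,-4,6)=0, clip(3,-4,6)=3, clip(6,-4,6)=6, clip(3,-4,6)=3, clip(0,-4,6)=0, clip(-1,-4,6)=-1 -> [0, 0, 3, 6, 3, 0, -1]
Stage 5 (SUM): sum[0..0]=0, sum[0..1]=0, sum[0..2]=3, sum[0..3]=9, sum[0..4]=12, sum[0..5]=12, sum[0..6]=11 -> [0, 0, 3, 9, 12, 12, 11]
Stage 6 (CLIP -18 13): clip(0,-18,13)=0, clip(0,-18,13)=0, clip(3,-18,13)=3, clip(9,-18,13)=9, clip(12,-18,13)=12, clip(12,-18,13)=12, clip(11,-18,13)=11 -> [0, 0, 3, 9, 12, 12, 11]

Answer: 0 0 3 9 12 12 11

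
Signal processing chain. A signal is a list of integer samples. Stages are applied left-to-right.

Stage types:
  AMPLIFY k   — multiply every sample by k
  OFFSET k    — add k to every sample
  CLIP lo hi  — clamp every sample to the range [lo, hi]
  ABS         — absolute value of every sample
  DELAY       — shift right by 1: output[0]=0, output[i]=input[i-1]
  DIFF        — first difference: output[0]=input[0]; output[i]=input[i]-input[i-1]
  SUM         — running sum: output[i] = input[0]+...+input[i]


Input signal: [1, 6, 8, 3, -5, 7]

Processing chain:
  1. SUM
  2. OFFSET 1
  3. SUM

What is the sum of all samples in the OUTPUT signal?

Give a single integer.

Input: [1, 6, 8, 3, -5, 7]
Stage 1 (SUM): sum[0..0]=1, sum[0..1]=7, sum[0..2]=15, sum[0..3]=18, sum[0..4]=13, sum[0..5]=20 -> [1, 7, 15, 18, 13, 20]
Stage 2 (OFFSET 1): 1+1=2, 7+1=8, 15+1=16, 18+1=19, 13+1=14, 20+1=21 -> [2, 8, 16, 19, 14, 21]
Stage 3 (SUM): sum[0..0]=2, sum[0..1]=10, sum[0..2]=26, sum[0..3]=45, sum[0..4]=59, sum[0..5]=80 -> [2, 10, 26, 45, 59, 80]
Output sum: 222

Answer: 222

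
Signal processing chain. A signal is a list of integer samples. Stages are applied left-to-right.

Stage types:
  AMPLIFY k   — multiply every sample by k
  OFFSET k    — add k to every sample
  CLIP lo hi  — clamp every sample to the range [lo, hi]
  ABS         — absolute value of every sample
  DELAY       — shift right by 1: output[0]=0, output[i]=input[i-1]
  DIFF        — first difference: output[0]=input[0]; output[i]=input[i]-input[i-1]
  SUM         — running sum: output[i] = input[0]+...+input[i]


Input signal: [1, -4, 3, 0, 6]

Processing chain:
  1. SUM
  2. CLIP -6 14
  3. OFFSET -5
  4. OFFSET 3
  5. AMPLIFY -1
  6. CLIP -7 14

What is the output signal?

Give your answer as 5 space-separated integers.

Answer: 1 5 2 2 -4

Derivation:
Input: [1, -4, 3, 0, 6]
Stage 1 (SUM): sum[0..0]=1, sum[0..1]=-3, sum[0..2]=0, sum[0..3]=0, sum[0..4]=6 -> [1, -3, 0, 0, 6]
Stage 2 (CLIP -6 14): clip(1,-6,14)=1, clip(-3,-6,14)=-3, clip(0,-6,14)=0, clip(0,-6,14)=0, clip(6,-6,14)=6 -> [1, -3, 0, 0, 6]
Stage 3 (OFFSET -5): 1+-5=-4, -3+-5=-8, 0+-5=-5, 0+-5=-5, 6+-5=1 -> [-4, -8, -5, -5, 1]
Stage 4 (OFFSET 3): -4+3=-1, -8+3=-5, -5+3=-2, -5+3=-2, 1+3=4 -> [-1, -5, -2, -2, 4]
Stage 5 (AMPLIFY -1): -1*-1=1, -5*-1=5, -2*-1=2, -2*-1=2, 4*-1=-4 -> [1, 5, 2, 2, -4]
Stage 6 (CLIP -7 14): clip(1,-7,14)=1, clip(5,-7,14)=5, clip(2,-7,14)=2, clip(2,-7,14)=2, clip(-4,-7,14)=-4 -> [1, 5, 2, 2, -4]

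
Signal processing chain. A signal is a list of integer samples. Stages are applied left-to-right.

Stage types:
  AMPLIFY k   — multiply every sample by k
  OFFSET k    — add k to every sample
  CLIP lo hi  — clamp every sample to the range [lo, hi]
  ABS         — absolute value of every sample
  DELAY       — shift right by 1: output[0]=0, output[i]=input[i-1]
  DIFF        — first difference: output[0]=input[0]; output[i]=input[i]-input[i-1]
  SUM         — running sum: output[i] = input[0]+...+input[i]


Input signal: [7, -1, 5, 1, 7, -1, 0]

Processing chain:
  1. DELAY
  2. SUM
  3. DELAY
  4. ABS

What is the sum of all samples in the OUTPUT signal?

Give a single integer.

Input: [7, -1, 5, 1, 7, -1, 0]
Stage 1 (DELAY): [0, 7, -1, 5, 1, 7, -1] = [0, 7, -1, 5, 1, 7, -1] -> [0, 7, -1, 5, 1, 7, -1]
Stage 2 (SUM): sum[0..0]=0, sum[0..1]=7, sum[0..2]=6, sum[0..3]=11, sum[0..4]=12, sum[0..5]=19, sum[0..6]=18 -> [0, 7, 6, 11, 12, 19, 18]
Stage 3 (DELAY): [0, 0, 7, 6, 11, 12, 19] = [0, 0, 7, 6, 11, 12, 19] -> [0, 0, 7, 6, 11, 12, 19]
Stage 4 (ABS): |0|=0, |0|=0, |7|=7, |6|=6, |11|=11, |12|=12, |19|=19 -> [0, 0, 7, 6, 11, 12, 19]
Output sum: 55

Answer: 55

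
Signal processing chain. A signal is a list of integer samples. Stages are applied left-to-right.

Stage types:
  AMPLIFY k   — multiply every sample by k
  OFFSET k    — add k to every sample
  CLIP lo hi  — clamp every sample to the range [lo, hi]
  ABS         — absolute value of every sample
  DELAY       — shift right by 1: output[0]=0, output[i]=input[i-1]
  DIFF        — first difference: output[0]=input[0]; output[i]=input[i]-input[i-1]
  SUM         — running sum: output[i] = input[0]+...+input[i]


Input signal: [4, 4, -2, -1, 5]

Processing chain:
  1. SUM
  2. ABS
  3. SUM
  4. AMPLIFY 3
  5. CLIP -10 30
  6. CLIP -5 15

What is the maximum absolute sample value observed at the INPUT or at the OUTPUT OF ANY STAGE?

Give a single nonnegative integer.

Answer: 99

Derivation:
Input: [4, 4, -2, -1, 5] (max |s|=5)
Stage 1 (SUM): sum[0..0]=4, sum[0..1]=8, sum[0..2]=6, sum[0..3]=5, sum[0..4]=10 -> [4, 8, 6, 5, 10] (max |s|=10)
Stage 2 (ABS): |4|=4, |8|=8, |6|=6, |5|=5, |10|=10 -> [4, 8, 6, 5, 10] (max |s|=10)
Stage 3 (SUM): sum[0..0]=4, sum[0..1]=12, sum[0..2]=18, sum[0..3]=23, sum[0..4]=33 -> [4, 12, 18, 23, 33] (max |s|=33)
Stage 4 (AMPLIFY 3): 4*3=12, 12*3=36, 18*3=54, 23*3=69, 33*3=99 -> [12, 36, 54, 69, 99] (max |s|=99)
Stage 5 (CLIP -10 30): clip(12,-10,30)=12, clip(36,-10,30)=30, clip(54,-10,30)=30, clip(69,-10,30)=30, clip(99,-10,30)=30 -> [12, 30, 30, 30, 30] (max |s|=30)
Stage 6 (CLIP -5 15): clip(12,-5,15)=12, clip(30,-5,15)=15, clip(30,-5,15)=15, clip(30,-5,15)=15, clip(30,-5,15)=15 -> [12, 15, 15, 15, 15] (max |s|=15)
Overall max amplitude: 99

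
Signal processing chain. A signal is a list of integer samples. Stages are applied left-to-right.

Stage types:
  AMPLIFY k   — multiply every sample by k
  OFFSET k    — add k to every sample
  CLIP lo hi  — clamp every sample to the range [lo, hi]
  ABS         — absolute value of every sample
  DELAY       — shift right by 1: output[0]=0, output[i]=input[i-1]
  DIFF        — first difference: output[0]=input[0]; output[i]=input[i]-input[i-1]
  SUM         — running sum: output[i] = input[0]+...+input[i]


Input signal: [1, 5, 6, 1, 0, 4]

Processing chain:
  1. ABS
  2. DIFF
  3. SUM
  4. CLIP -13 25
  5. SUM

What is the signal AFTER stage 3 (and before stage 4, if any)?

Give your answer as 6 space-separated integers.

Answer: 1 5 6 1 0 4

Derivation:
Input: [1, 5, 6, 1, 0, 4]
Stage 1 (ABS): |1|=1, |5|=5, |6|=6, |1|=1, |0|=0, |4|=4 -> [1, 5, 6, 1, 0, 4]
Stage 2 (DIFF): s[0]=1, 5-1=4, 6-5=1, 1-6=-5, 0-1=-1, 4-0=4 -> [1, 4, 1, -5, -1, 4]
Stage 3 (SUM): sum[0..0]=1, sum[0..1]=5, sum[0..2]=6, sum[0..3]=1, sum[0..4]=0, sum[0..5]=4 -> [1, 5, 6, 1, 0, 4]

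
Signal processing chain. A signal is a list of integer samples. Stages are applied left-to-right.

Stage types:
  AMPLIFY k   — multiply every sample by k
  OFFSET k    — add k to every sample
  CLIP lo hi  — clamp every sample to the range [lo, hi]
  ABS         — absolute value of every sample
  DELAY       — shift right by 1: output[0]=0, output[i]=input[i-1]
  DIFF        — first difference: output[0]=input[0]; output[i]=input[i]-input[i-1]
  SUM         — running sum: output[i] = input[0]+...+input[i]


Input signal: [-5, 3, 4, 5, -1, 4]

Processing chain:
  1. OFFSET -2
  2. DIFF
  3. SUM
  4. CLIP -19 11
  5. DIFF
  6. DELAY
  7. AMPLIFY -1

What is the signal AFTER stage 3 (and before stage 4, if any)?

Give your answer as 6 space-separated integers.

Answer: -7 1 2 3 -3 2

Derivation:
Input: [-5, 3, 4, 5, -1, 4]
Stage 1 (OFFSET -2): -5+-2=-7, 3+-2=1, 4+-2=2, 5+-2=3, -1+-2=-3, 4+-2=2 -> [-7, 1, 2, 3, -3, 2]
Stage 2 (DIFF): s[0]=-7, 1--7=8, 2-1=1, 3-2=1, -3-3=-6, 2--3=5 -> [-7, 8, 1, 1, -6, 5]
Stage 3 (SUM): sum[0..0]=-7, sum[0..1]=1, sum[0..2]=2, sum[0..3]=3, sum[0..4]=-3, sum[0..5]=2 -> [-7, 1, 2, 3, -3, 2]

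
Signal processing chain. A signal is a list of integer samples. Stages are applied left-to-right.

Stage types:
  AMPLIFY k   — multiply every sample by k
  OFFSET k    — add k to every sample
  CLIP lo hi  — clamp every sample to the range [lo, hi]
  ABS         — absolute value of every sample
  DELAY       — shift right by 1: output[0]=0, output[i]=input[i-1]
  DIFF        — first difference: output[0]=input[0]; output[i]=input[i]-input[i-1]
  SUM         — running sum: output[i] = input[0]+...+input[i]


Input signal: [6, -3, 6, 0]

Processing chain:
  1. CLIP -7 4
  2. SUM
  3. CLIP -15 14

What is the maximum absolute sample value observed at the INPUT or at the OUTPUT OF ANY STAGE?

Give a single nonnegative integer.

Answer: 6

Derivation:
Input: [6, -3, 6, 0] (max |s|=6)
Stage 1 (CLIP -7 4): clip(6,-7,4)=4, clip(-3,-7,4)=-3, clip(6,-7,4)=4, clip(0,-7,4)=0 -> [4, -3, 4, 0] (max |s|=4)
Stage 2 (SUM): sum[0..0]=4, sum[0..1]=1, sum[0..2]=5, sum[0..3]=5 -> [4, 1, 5, 5] (max |s|=5)
Stage 3 (CLIP -15 14): clip(4,-15,14)=4, clip(1,-15,14)=1, clip(5,-15,14)=5, clip(5,-15,14)=5 -> [4, 1, 5, 5] (max |s|=5)
Overall max amplitude: 6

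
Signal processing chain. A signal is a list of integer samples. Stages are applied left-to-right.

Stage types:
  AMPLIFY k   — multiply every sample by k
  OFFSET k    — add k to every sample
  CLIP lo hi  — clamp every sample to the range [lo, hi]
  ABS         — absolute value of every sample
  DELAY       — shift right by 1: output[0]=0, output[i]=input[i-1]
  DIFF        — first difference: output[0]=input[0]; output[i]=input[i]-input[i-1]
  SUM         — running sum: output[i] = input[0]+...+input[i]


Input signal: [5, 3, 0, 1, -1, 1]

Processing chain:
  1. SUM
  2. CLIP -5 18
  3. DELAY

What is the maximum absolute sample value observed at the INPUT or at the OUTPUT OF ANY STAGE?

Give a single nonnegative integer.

Answer: 9

Derivation:
Input: [5, 3, 0, 1, -1, 1] (max |s|=5)
Stage 1 (SUM): sum[0..0]=5, sum[0..1]=8, sum[0..2]=8, sum[0..3]=9, sum[0..4]=8, sum[0..5]=9 -> [5, 8, 8, 9, 8, 9] (max |s|=9)
Stage 2 (CLIP -5 18): clip(5,-5,18)=5, clip(8,-5,18)=8, clip(8,-5,18)=8, clip(9,-5,18)=9, clip(8,-5,18)=8, clip(9,-5,18)=9 -> [5, 8, 8, 9, 8, 9] (max |s|=9)
Stage 3 (DELAY): [0, 5, 8, 8, 9, 8] = [0, 5, 8, 8, 9, 8] -> [0, 5, 8, 8, 9, 8] (max |s|=9)
Overall max amplitude: 9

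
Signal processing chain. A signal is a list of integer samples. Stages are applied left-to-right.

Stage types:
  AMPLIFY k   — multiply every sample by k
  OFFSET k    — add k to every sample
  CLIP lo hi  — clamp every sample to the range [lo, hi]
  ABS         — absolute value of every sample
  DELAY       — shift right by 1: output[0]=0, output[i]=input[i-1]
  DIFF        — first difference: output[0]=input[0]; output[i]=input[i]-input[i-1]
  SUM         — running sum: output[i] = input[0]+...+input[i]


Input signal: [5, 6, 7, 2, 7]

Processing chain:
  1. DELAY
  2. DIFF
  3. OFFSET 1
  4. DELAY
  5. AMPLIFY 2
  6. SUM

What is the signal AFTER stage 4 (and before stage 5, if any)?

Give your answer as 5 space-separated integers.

Answer: 0 1 6 2 2

Derivation:
Input: [5, 6, 7, 2, 7]
Stage 1 (DELAY): [0, 5, 6, 7, 2] = [0, 5, 6, 7, 2] -> [0, 5, 6, 7, 2]
Stage 2 (DIFF): s[0]=0, 5-0=5, 6-5=1, 7-6=1, 2-7=-5 -> [0, 5, 1, 1, -5]
Stage 3 (OFFSET 1): 0+1=1, 5+1=6, 1+1=2, 1+1=2, -5+1=-4 -> [1, 6, 2, 2, -4]
Stage 4 (DELAY): [0, 1, 6, 2, 2] = [0, 1, 6, 2, 2] -> [0, 1, 6, 2, 2]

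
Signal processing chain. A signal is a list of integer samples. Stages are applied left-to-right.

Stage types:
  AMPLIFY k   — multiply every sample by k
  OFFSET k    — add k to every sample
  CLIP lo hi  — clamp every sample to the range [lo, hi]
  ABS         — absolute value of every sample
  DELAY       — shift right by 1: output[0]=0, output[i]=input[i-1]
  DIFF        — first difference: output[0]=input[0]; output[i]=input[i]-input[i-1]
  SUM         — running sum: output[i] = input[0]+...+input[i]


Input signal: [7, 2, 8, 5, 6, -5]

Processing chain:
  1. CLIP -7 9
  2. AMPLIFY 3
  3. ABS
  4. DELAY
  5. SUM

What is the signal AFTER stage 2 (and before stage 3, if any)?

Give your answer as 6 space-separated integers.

Answer: 21 6 24 15 18 -15

Derivation:
Input: [7, 2, 8, 5, 6, -5]
Stage 1 (CLIP -7 9): clip(7,-7,9)=7, clip(2,-7,9)=2, clip(8,-7,9)=8, clip(5,-7,9)=5, clip(6,-7,9)=6, clip(-5,-7,9)=-5 -> [7, 2, 8, 5, 6, -5]
Stage 2 (AMPLIFY 3): 7*3=21, 2*3=6, 8*3=24, 5*3=15, 6*3=18, -5*3=-15 -> [21, 6, 24, 15, 18, -15]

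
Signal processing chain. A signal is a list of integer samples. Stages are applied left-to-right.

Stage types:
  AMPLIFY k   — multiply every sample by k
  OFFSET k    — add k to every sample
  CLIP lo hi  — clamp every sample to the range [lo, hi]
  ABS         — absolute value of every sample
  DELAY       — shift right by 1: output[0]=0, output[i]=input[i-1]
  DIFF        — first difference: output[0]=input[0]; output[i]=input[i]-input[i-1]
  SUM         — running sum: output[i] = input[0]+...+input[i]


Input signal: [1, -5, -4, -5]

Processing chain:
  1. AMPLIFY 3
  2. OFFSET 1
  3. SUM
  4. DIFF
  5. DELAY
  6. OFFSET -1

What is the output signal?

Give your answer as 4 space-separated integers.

Input: [1, -5, -4, -5]
Stage 1 (AMPLIFY 3): 1*3=3, -5*3=-15, -4*3=-12, -5*3=-15 -> [3, -15, -12, -15]
Stage 2 (OFFSET 1): 3+1=4, -15+1=-14, -12+1=-11, -15+1=-14 -> [4, -14, -11, -14]
Stage 3 (SUM): sum[0..0]=4, sum[0..1]=-10, sum[0..2]=-21, sum[0..3]=-35 -> [4, -10, -21, -35]
Stage 4 (DIFF): s[0]=4, -10-4=-14, -21--10=-11, -35--21=-14 -> [4, -14, -11, -14]
Stage 5 (DELAY): [0, 4, -14, -11] = [0, 4, -14, -11] -> [0, 4, -14, -11]
Stage 6 (OFFSET -1): 0+-1=-1, 4+-1=3, -14+-1=-15, -11+-1=-12 -> [-1, 3, -15, -12]

Answer: -1 3 -15 -12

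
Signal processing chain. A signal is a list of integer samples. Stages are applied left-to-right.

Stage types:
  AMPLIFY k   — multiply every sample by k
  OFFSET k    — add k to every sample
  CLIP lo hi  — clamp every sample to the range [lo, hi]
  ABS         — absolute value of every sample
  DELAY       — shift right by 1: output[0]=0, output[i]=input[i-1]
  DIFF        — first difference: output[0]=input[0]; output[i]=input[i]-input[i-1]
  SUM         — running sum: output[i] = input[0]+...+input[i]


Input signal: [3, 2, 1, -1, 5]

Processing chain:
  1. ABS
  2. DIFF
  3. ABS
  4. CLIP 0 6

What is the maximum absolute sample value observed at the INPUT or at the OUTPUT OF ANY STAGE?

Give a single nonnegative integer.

Answer: 5

Derivation:
Input: [3, 2, 1, -1, 5] (max |s|=5)
Stage 1 (ABS): |3|=3, |2|=2, |1|=1, |-1|=1, |5|=5 -> [3, 2, 1, 1, 5] (max |s|=5)
Stage 2 (DIFF): s[0]=3, 2-3=-1, 1-2=-1, 1-1=0, 5-1=4 -> [3, -1, -1, 0, 4] (max |s|=4)
Stage 3 (ABS): |3|=3, |-1|=1, |-1|=1, |0|=0, |4|=4 -> [3, 1, 1, 0, 4] (max |s|=4)
Stage 4 (CLIP 0 6): clip(3,0,6)=3, clip(1,0,6)=1, clip(1,0,6)=1, clip(0,0,6)=0, clip(4,0,6)=4 -> [3, 1, 1, 0, 4] (max |s|=4)
Overall max amplitude: 5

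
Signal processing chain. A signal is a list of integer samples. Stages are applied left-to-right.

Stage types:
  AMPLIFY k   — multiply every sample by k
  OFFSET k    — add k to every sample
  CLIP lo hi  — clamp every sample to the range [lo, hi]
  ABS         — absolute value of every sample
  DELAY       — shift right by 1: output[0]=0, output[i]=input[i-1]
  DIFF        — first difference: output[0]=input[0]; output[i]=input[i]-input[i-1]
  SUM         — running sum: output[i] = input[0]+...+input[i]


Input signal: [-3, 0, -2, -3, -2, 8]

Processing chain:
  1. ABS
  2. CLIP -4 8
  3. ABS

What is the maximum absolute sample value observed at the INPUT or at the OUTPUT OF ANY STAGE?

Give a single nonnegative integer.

Answer: 8

Derivation:
Input: [-3, 0, -2, -3, -2, 8] (max |s|=8)
Stage 1 (ABS): |-3|=3, |0|=0, |-2|=2, |-3|=3, |-2|=2, |8|=8 -> [3, 0, 2, 3, 2, 8] (max |s|=8)
Stage 2 (CLIP -4 8): clip(3,-4,8)=3, clip(0,-4,8)=0, clip(2,-4,8)=2, clip(3,-4,8)=3, clip(2,-4,8)=2, clip(8,-4,8)=8 -> [3, 0, 2, 3, 2, 8] (max |s|=8)
Stage 3 (ABS): |3|=3, |0|=0, |2|=2, |3|=3, |2|=2, |8|=8 -> [3, 0, 2, 3, 2, 8] (max |s|=8)
Overall max amplitude: 8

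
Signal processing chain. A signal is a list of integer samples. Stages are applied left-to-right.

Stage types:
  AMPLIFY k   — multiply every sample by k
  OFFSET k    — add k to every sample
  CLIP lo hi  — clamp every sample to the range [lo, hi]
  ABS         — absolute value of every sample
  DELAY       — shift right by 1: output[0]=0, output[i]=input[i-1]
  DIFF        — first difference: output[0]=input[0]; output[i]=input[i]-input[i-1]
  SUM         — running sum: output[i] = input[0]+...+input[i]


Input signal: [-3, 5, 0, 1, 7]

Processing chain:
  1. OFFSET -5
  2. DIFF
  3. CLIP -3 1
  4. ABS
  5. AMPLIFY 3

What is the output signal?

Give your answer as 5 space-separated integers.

Answer: 9 3 9 3 3

Derivation:
Input: [-3, 5, 0, 1, 7]
Stage 1 (OFFSET -5): -3+-5=-8, 5+-5=0, 0+-5=-5, 1+-5=-4, 7+-5=2 -> [-8, 0, -5, -4, 2]
Stage 2 (DIFF): s[0]=-8, 0--8=8, -5-0=-5, -4--5=1, 2--4=6 -> [-8, 8, -5, 1, 6]
Stage 3 (CLIP -3 1): clip(-8,-3,1)=-3, clip(8,-3,1)=1, clip(-5,-3,1)=-3, clip(1,-3,1)=1, clip(6,-3,1)=1 -> [-3, 1, -3, 1, 1]
Stage 4 (ABS): |-3|=3, |1|=1, |-3|=3, |1|=1, |1|=1 -> [3, 1, 3, 1, 1]
Stage 5 (AMPLIFY 3): 3*3=9, 1*3=3, 3*3=9, 1*3=3, 1*3=3 -> [9, 3, 9, 3, 3]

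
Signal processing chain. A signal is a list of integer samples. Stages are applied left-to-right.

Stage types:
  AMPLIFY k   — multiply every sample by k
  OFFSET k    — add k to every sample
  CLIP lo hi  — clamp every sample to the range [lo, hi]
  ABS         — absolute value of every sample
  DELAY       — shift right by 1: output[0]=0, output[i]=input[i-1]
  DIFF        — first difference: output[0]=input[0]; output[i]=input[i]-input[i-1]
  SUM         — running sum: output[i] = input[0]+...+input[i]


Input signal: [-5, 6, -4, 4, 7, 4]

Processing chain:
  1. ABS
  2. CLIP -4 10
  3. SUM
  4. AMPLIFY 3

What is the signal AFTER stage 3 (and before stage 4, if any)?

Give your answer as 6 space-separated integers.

Answer: 5 11 15 19 26 30

Derivation:
Input: [-5, 6, -4, 4, 7, 4]
Stage 1 (ABS): |-5|=5, |6|=6, |-4|=4, |4|=4, |7|=7, |4|=4 -> [5, 6, 4, 4, 7, 4]
Stage 2 (CLIP -4 10): clip(5,-4,10)=5, clip(6,-4,10)=6, clip(4,-4,10)=4, clip(4,-4,10)=4, clip(7,-4,10)=7, clip(4,-4,10)=4 -> [5, 6, 4, 4, 7, 4]
Stage 3 (SUM): sum[0..0]=5, sum[0..1]=11, sum[0..2]=15, sum[0..3]=19, sum[0..4]=26, sum[0..5]=30 -> [5, 11, 15, 19, 26, 30]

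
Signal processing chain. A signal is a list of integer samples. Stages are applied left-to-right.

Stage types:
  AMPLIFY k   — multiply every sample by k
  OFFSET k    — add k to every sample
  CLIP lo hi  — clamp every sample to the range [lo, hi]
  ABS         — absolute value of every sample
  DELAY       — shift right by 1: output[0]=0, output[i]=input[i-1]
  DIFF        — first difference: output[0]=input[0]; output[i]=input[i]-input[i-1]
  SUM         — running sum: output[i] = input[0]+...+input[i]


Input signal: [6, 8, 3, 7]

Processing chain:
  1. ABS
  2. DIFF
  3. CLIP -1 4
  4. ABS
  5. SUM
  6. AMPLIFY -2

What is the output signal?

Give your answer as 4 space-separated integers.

Input: [6, 8, 3, 7]
Stage 1 (ABS): |6|=6, |8|=8, |3|=3, |7|=7 -> [6, 8, 3, 7]
Stage 2 (DIFF): s[0]=6, 8-6=2, 3-8=-5, 7-3=4 -> [6, 2, -5, 4]
Stage 3 (CLIP -1 4): clip(6,-1,4)=4, clip(2,-1,4)=2, clip(-5,-1,4)=-1, clip(4,-1,4)=4 -> [4, 2, -1, 4]
Stage 4 (ABS): |4|=4, |2|=2, |-1|=1, |4|=4 -> [4, 2, 1, 4]
Stage 5 (SUM): sum[0..0]=4, sum[0..1]=6, sum[0..2]=7, sum[0..3]=11 -> [4, 6, 7, 11]
Stage 6 (AMPLIFY -2): 4*-2=-8, 6*-2=-12, 7*-2=-14, 11*-2=-22 -> [-8, -12, -14, -22]

Answer: -8 -12 -14 -22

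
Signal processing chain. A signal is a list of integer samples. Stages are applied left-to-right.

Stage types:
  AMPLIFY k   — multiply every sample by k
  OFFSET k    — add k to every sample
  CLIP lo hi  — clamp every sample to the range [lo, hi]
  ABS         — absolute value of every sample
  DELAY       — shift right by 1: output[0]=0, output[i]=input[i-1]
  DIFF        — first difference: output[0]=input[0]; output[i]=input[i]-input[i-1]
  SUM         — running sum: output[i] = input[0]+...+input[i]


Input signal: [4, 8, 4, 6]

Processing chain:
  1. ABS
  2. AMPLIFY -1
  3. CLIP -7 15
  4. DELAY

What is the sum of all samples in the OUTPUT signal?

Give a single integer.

Answer: -15

Derivation:
Input: [4, 8, 4, 6]
Stage 1 (ABS): |4|=4, |8|=8, |4|=4, |6|=6 -> [4, 8, 4, 6]
Stage 2 (AMPLIFY -1): 4*-1=-4, 8*-1=-8, 4*-1=-4, 6*-1=-6 -> [-4, -8, -4, -6]
Stage 3 (CLIP -7 15): clip(-4,-7,15)=-4, clip(-8,-7,15)=-7, clip(-4,-7,15)=-4, clip(-6,-7,15)=-6 -> [-4, -7, -4, -6]
Stage 4 (DELAY): [0, -4, -7, -4] = [0, -4, -7, -4] -> [0, -4, -7, -4]
Output sum: -15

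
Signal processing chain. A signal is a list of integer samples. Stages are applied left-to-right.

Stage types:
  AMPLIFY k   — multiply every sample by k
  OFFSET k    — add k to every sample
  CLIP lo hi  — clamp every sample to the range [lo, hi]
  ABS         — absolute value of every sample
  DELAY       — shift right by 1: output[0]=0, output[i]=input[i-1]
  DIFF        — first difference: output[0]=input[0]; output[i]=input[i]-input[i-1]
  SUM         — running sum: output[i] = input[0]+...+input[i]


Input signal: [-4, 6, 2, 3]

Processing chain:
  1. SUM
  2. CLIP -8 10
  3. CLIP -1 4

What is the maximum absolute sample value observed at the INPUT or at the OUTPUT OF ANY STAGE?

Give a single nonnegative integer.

Answer: 7

Derivation:
Input: [-4, 6, 2, 3] (max |s|=6)
Stage 1 (SUM): sum[0..0]=-4, sum[0..1]=2, sum[0..2]=4, sum[0..3]=7 -> [-4, 2, 4, 7] (max |s|=7)
Stage 2 (CLIP -8 10): clip(-4,-8,10)=-4, clip(2,-8,10)=2, clip(4,-8,10)=4, clip(7,-8,10)=7 -> [-4, 2, 4, 7] (max |s|=7)
Stage 3 (CLIP -1 4): clip(-4,-1,4)=-1, clip(2,-1,4)=2, clip(4,-1,4)=4, clip(7,-1,4)=4 -> [-1, 2, 4, 4] (max |s|=4)
Overall max amplitude: 7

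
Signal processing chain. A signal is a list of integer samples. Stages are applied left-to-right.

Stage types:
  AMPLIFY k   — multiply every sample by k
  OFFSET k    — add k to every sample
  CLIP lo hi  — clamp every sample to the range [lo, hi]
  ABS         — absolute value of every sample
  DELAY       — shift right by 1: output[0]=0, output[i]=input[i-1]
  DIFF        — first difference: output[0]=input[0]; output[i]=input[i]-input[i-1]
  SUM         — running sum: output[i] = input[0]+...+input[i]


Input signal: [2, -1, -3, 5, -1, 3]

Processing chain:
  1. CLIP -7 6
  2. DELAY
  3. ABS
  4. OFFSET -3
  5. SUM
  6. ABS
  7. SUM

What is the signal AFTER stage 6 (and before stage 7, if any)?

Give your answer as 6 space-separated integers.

Answer: 3 4 6 6 4 6

Derivation:
Input: [2, -1, -3, 5, -1, 3]
Stage 1 (CLIP -7 6): clip(2,-7,6)=2, clip(-1,-7,6)=-1, clip(-3,-7,6)=-3, clip(5,-7,6)=5, clip(-1,-7,6)=-1, clip(3,-7,6)=3 -> [2, -1, -3, 5, -1, 3]
Stage 2 (DELAY): [0, 2, -1, -3, 5, -1] = [0, 2, -1, -3, 5, -1] -> [0, 2, -1, -3, 5, -1]
Stage 3 (ABS): |0|=0, |2|=2, |-1|=1, |-3|=3, |5|=5, |-1|=1 -> [0, 2, 1, 3, 5, 1]
Stage 4 (OFFSET -3): 0+-3=-3, 2+-3=-1, 1+-3=-2, 3+-3=0, 5+-3=2, 1+-3=-2 -> [-3, -1, -2, 0, 2, -2]
Stage 5 (SUM): sum[0..0]=-3, sum[0..1]=-4, sum[0..2]=-6, sum[0..3]=-6, sum[0..4]=-4, sum[0..5]=-6 -> [-3, -4, -6, -6, -4, -6]
Stage 6 (ABS): |-3|=3, |-4|=4, |-6|=6, |-6|=6, |-4|=4, |-6|=6 -> [3, 4, 6, 6, 4, 6]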